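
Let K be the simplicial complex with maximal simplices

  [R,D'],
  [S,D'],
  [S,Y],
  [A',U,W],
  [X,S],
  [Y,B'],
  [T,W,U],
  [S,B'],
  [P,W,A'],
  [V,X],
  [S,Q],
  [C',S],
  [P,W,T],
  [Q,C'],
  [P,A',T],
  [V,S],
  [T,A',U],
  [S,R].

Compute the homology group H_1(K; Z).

Fix the vertex order P < Q < R < S < T < U < V < W < X < Y < A' < B' < C' < D' and write every simplex with vertices in increasing order. Then dim K = 2 and the simplices of K are:

  0-simplices (14): [P], [Q], [R], [S], [T], [U], [V], [W], [X], [Y], [A'], [B'], [C'], [D']
  1-simplices (21): [P,T], [P,W], [P,A'], [Q,S], [Q,C'], [R,S], [R,D'], [S,V], [S,X], [S,Y], [S,B'], [S,C'], [S,D'], [T,U], [T,W], [T,A'], [U,W], [U,A'], [V,X], [W,A'], [Y,B']
  2-simplices (6): [P,T,W], [P,T,A'], [P,W,A'], [T,U,W], [T,U,A'], [U,W,A']

giving chain groups C_0 ≅ Z^14, C_1 ≅ Z^21, C_2 ≅ Z^6.

∂_1: C_1 → C_0 is given by ∂[p,q] = [q] − [p]. For instance
  ∂[Y,B'] = [B'] − [Y].
The resulting 14×21 matrix has rank 12, and its Smith normal form has invariant factors (1,1,1,1,1,1,1,1,1,1,1,1).

The boundary map ∂_2: C_2 → C_1 sends each 2-simplex [p,q,r] to [q,r] − [p,r] + [p,q]. For instance
  ∂[P,T,W] = [T,W] − [P,W] + [P,T],
  ∂[T,U,W] = [U,W] − [T,W] + [T,U].
This gives a 21×6 integer matrix of rank 5; reducing to Smith normal form yields diagonal entries (1,1,1,1,1).

Now H_k = ker ∂_k / im ∂_{k+1}, so:

  H_1: rank ker ∂_1 − rank ∂_2 = (21 − 12) − 5 = 4, and the invariant factors of ∂_2 are all 1, so H_1 = Z^4.

(K is a triangulation of the disjoint union of a wedge of 4 circles and the 2-sphere S^2.)

H_1 = Z^4.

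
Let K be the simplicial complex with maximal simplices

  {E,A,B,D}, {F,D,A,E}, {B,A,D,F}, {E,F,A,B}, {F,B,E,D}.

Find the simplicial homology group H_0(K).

Fix the vertex order A < B < D < E < F and write every simplex with vertices in increasing order. Then dim K = 3 and the simplices of K are:

  0-simplices (5): A, B, D, E, F
  1-simplices (10): AB, AD, AE, AF, BD, BE, BF, DE, DF, EF
  2-simplices (10): ABD, ABE, ABF, ADE, ADF, AEF, BDE, BDF, BEF, DEF
  3-simplices (5): ABDE, ABDF, ABEF, ADEF, BDEF

giving chain groups C_0 ≅ Z^5, C_1 ≅ Z^10, C_2 ≅ Z^10, C_3 ≅ Z^5.

∂_1: C_1 → C_0 sends each edge [p,q] (with p < q) to q − p. For instance
  ∂BF = F − B.
This gives a 5×10 integer matrix of rank 4; reducing to Smith normal form yields diagonal entries (1,1,1,1).

The boundary map ∂_2: C_2 → C_1 maps a triangle to the signed sum of its edges. For instance
  ∂BDF = DF − BF + BD,
  ∂AEF = EF − AF + AE.
As a 10×10 matrix over Z this has rank 6, with invariant factors (1,1,1,1,1,1).

Boundary ∂_3: C_3 → C_2 sends each 3-simplex σ to the alternating sum Σ_i (−1)^i (σ with its i-th vertex removed). For instance
  ∂ADEF = DEF − AEF + ADF − ADE,
  ∂ABDF = BDF − ADF + ABF − ABD.
The 10×5 boundary matrix has rank 4 and Smith normal form diag(1,1,1,1).

Reading off H_k = ker ∂_k / im ∂_{k+1}:

  H_0: rank C_0 − rank ∂_1 = 5 − 4 = 1, and the invariant factors of ∂_1 are all 1, so H_0 = Z.

(K is a triangulation of the 3-sphere S^3.)

H_0 ≅ Z.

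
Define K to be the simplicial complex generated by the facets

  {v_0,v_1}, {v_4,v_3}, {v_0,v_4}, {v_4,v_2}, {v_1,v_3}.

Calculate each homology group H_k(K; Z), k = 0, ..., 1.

H_0 ≅ Z,  H_1 ≅ Z.

Fix the vertex order v_0 < v_1 < v_2 < v_3 < v_4 and write every simplex with vertices in increasing order. Then dim K = 1 and the simplices of K are:

  0-simplices (5): [v_0], [v_1], [v_2], [v_3], [v_4]
  1-simplices (5): [v_0,v_1], [v_0,v_4], [v_1,v_3], [v_2,v_4], [v_3,v_4]

Hence C_0 ≅ Z^5, C_1 ≅ Z^5.

∂_1: C_1 → C_0 is given by ∂[p,q] = [q] − [p]. For instance
  ∂[v_0,v_1] = [v_1] − [v_0].
The resulting 5×5 matrix has rank 4, and its Smith normal form has invariant factors (1,1,1,1).

From H_k ≅ ker(∂_k) / im(∂_{k+1}) we obtain:

  H_0: rank C_0 − rank ∂_1 = 5 − 4 = 1, and the invariant factors of ∂_1 are all 1, so H_0 = Z.
  H_1: rank ker ∂_1 − rank ∂_2 = (5 − 4) − 0 = 1, and there is no ∂_2, so H_1 = Z.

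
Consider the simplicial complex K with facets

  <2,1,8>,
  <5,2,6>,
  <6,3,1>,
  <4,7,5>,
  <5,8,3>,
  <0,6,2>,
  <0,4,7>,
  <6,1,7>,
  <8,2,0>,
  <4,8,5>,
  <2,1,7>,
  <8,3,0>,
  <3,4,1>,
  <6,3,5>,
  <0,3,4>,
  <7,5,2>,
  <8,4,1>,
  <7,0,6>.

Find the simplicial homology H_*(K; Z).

H_0 ≅ Z,  H_1 ≅ Z ⊕ Z/2Z,  H_2 = 0.

We work with the vertex ordering 0 < 1 < 2 < 3 < 4 < 5 < 6 < 7 < 8. The simplices of K, each written with vertices in increasing order, are:

  0-simplices (9): [0], [1], [2], [3], [4], [5], [6], [7], [8]
  1-simplices (27): (27 of them)
  2-simplices (18): [0,2,6], [0,2,8], [0,3,4], [0,3,8], [0,4,7], [0,6,7], [1,2,7], [1,2,8], [1,3,4], [1,3,6], [1,4,8], [1,6,7], [2,5,6], [2,5,7], [3,5,6], [3,5,8], [4,5,7], [4,5,8]

so the chain groups are C_0 ≅ Z^9, C_1 ≅ Z^27, C_2 ≅ Z^18.

The boundary map ∂_1: C_1 → C_0 sends each edge [p,q] (with p < q) to q − p. For instance
  ∂[0,4] = [4] − [0].
The resulting 9×27 matrix has rank 8, and its Smith normal form has invariant factors (1,1,1,1,1,1,1,1).

The boundary map ∂_2: C_2 → C_1 acts by ∂[p,q,r] = [q,r] − [p,r] + [p,q]. For instance
  ∂[1,6,7] = [6,7] − [1,7] + [1,6],
  ∂[3,5,6] = [5,6] − [3,6] + [3,5].
This gives a 27×18 integer matrix of rank 18; reducing to Smith normal form yields diagonal entries (1,1,1,1,1,1,1,1,1,1,1,1,1,1,1,1,1,2).

Reading off H_k = ker ∂_k / im ∂_{k+1}:

  H_0: rank C_0 − rank ∂_1 = 9 − 8 = 1, and the invariant factors of ∂_1 are all 1, so H_0 = Z.
  H_1: rank ker ∂_1 − rank ∂_2 = (27 − 8) − 18 = 1, and ∂_2 has invariant factor 2 > 1, so H_1 = Z ⊕ Z/2Z.
  H_2: rank ker ∂_2 − rank ∂_3 = (18 − 18) − 0 = 0, and there is no ∂_3, so H_2 = 0.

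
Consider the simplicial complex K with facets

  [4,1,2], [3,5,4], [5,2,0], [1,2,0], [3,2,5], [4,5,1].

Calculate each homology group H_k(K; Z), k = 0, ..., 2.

H_0 ≅ Z,  H_1 ≅ Z,  H_2 = 0.

K has 6 vertices, 12 edges, 6 triangles.
rank ∂_0 = 0, rank ∂_1 = 5 ⇒ b_0 = 6 − 0 − 5 = 1; all invariant factors of ∂_1 are 1 so no torsion. So H_0 = Z.
rank ∂_1 = 5, rank ∂_2 = 6 ⇒ b_1 = 12 − 5 − 6 = 1; all invariant factors of ∂_2 are 1 so no torsion. So H_1 = Z.
rank ∂_2 = 6, rank ∂_3 = 0 ⇒ b_2 = 6 − 6 − 0 = 0. So H_2 = 0.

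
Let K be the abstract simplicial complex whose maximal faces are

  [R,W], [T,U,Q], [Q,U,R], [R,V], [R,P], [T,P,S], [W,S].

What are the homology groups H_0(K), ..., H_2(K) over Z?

H_0 = Z,  H_1 = Z^2,  H_2 = 0.

We work with the vertex ordering P < Q < R < S < T < U < V < W. The simplices of K, each written with vertices in increasing order, are:

  0-simplices (8): P, Q, R, S, T, U, V, W
  1-simplices (12): PR, PS, PT, QR, QT, QU, RU, RV, RW, ST, SW, TU
  2-simplices (3): PST, QRU, QTU

so the chain groups are C_0 ≅ Z^8, C_1 ≅ Z^12, C_2 ≅ Z^3.

The boundary map ∂_1: C_1 → C_0 maps an edge to its endpoints' difference, ∂[p,q] = q − p.
The 8×12 boundary matrix has rank 7 and Smith normal form diag(1,1,1,1,1,1,1).

∂_2: C_2 → C_1 maps a triangle to the signed sum of its edges. For instance
  ∂QRU = RU − QU + QR,
  ∂PST = ST − PT + PS.
As a 12×3 matrix over Z this has rank 3, with invariant factors (1,1,1).

Reading off H_k = ker ∂_k / im ∂_{k+1}:

  H_0: rank C_0 − rank ∂_1 = 8 − 7 = 1, and the invariant factors of ∂_1 are all 1, so H_0 = Z.
  H_1: rank ker ∂_1 − rank ∂_2 = (12 − 7) − 3 = 2, and the invariant factors of ∂_2 are all 1, so H_1 = Z^2.
  H_2: rank ker ∂_2 − rank ∂_3 = (3 − 3) − 0 = 0, and there is no ∂_3, so H_2 = 0.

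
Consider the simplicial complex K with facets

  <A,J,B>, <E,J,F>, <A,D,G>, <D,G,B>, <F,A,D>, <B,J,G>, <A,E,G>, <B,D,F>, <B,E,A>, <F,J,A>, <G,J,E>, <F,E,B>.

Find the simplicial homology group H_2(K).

Order the vertices as A < B < D < E < F < G < J. Listing each simplex with vertices in this order, K has dimension 2 with simplices:

  0-simplices (7): A, B, D, E, F, G, J
  1-simplices (18): AB, AD, AE, AF, AG, AJ, BD, BE, BF, BG, BJ, DF, DG, EF, EG, EJ, FJ, GJ
  2-simplices (12): ABE, ABJ, ADF, ADG, AEG, AFJ, BDF, BDG, BEF, BGJ, EFJ, EGJ

Hence C_0 ≅ Z^7, C_1 ≅ Z^18, C_2 ≅ Z^12.

The boundary map ∂_1: C_1 → C_0 sends each edge [p,q] (with p < q) to q − p.
As a 7×18 matrix over Z this has rank 6, with invariant factors (1,1,1,1,1,1).

Boundary ∂_2: C_2 → C_1 acts by ∂[p,q,r] = [q,r] − [p,r] + [p,q]. For instance
  ∂AFJ = FJ − AJ + AF,
  ∂ADF = DF − AF + AD.
The resulting 18×12 matrix has rank 12, and its Smith normal form has invariant factors (1,1,1,1,1,1,1,1,1,1,1,2).

Reading off H_k = ker ∂_k / im ∂_{k+1}:

  H_2: rank ker ∂_2 − rank ∂_3 = (12 − 12) − 0 = 0, and there is no ∂_3, so H_2 ≅ 0.

H_2 = 0.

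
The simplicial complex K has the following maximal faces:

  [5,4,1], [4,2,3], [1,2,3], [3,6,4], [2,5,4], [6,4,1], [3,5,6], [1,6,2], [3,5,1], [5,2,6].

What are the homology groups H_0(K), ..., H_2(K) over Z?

We work with the vertex ordering 1 < 2 < 3 < 4 < 5 < 6. The simplices of K, each written with vertices in increasing order, are:

  0-simplices (6): [1], [2], [3], [4], [5], [6]
  1-simplices (15): [1,2], [1,3], [1,4], [1,5], [1,6], [2,3], [2,4], [2,5], [2,6], [3,4], [3,5], [3,6], [4,5], [4,6], [5,6]
  2-simplices (10): [1,2,3], [1,2,6], [1,3,5], [1,4,5], [1,4,6], [2,3,4], [2,4,5], [2,5,6], [3,4,6], [3,5,6]

Hence C_0 ≅ Z^6, C_1 ≅ Z^15, C_2 ≅ Z^10.

∂_1: C_1 → C_0 is given by ∂[p,q] = [q] − [p].
This gives a 6×15 integer matrix of rank 5; reducing to Smith normal form yields diagonal entries (1,1,1,1,1).

The boundary map ∂_2: C_2 → C_1 acts by ∂[p,q,r] = [q,r] − [p,r] + [p,q]. For instance
  ∂[2,3,4] = [3,4] − [2,4] + [2,3],
  ∂[1,4,5] = [4,5] − [1,5] + [1,4].
This gives a 15×10 integer matrix of rank 10; reducing to Smith normal form yields diagonal entries (1,1,1,1,1,1,1,1,1,2).

Reading off H_k = ker ∂_k / im ∂_{k+1}:

  H_0: rank C_0 − rank ∂_1 = 6 − 5 = 1, and the invariant factors of ∂_1 are all 1, so H_0 = Z.
  H_1: rank ker ∂_1 − rank ∂_2 = (15 − 5) − 10 = 0, and ∂_2 has invariant factor 2 > 1, so H_1 = Z/2Z.
  H_2: rank ker ∂_2 − rank ∂_3 = (10 − 10) − 0 = 0, and there is no ∂_3, so H_2 = 0.

As a check, the Euler characteristic is 6 − 15 + 10 = 1, which agrees with 1 − 0 + 0 = 1.

H_0 = Z,  H_1 = Z/2Z,  H_2 = 0.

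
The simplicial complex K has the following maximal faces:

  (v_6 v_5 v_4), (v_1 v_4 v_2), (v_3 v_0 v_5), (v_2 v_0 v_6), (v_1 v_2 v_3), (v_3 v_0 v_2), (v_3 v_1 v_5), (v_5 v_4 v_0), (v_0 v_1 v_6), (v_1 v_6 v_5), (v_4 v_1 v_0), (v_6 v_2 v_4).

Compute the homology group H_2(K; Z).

H_2 ≅ 0.

Order the vertices as v_0 < v_1 < v_2 < v_3 < v_4 < v_5 < v_6. Listing each simplex with vertices in this order, K has dimension 2 with simplices:

  0-simplices (7): [v_0], [v_1], [v_2], [v_3], [v_4], [v_5], [v_6]
  1-simplices (18): (18 of them)
  2-simplices (12): (12 of them)

giving chain groups C_0 ≅ Z^7, C_1 ≅ Z^18, C_2 ≅ Z^12.

The boundary map ∂_1: C_1 → C_0 is given by ∂[p,q] = [q] − [p]. For instance
  ∂[v_1,v_4] = [v_4] − [v_1].
The 7×18 boundary matrix has rank 6 and Smith normal form diag(1,1,1,1,1,1).

∂_2: C_2 → C_1 acts by ∂[p,q,r] = [q,r] − [p,r] + [p,q]. For instance
  ∂[v_0,v_4,v_5] = [v_4,v_5] − [v_0,v_5] + [v_0,v_4],
  ∂[v_1,v_2,v_3] = [v_2,v_3] − [v_1,v_3] + [v_1,v_2].
As a 18×12 matrix over Z this has rank 12, with invariant factors (1,1,1,1,1,1,1,1,1,1,1,2).

Reading off H_k = ker ∂_k / im ∂_{k+1}:

  H_2: rank ker ∂_2 − rank ∂_3 = (12 − 12) − 0 = 0, and there is no ∂_3, so H_2 = 0.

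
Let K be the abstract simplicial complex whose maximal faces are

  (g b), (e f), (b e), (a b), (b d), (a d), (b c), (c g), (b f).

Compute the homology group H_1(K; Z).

H_1 ≅ Z^3.

Fix the vertex order a < b < c < d < e < f < g and write every simplex with vertices in increasing order. Then dim K = 1 and the simplices of K are:

  0-simplices (7): a, b, c, d, e, f, g
  1-simplices (9): ab, ad, bc, bd, be, bf, bg, cg, ef

Hence C_0 ≅ Z^7, C_1 ≅ Z^9.

Boundary ∂_1: C_1 → C_0 sends each edge [p,q] (with p < q) to q − p.
As a 7×9 matrix over Z this has rank 6, with invariant factors (1,1,1,1,1,1).

Computing H_k = (kernel of ∂_k) / (image of ∂_{k+1}):

  H_1: rank ker ∂_1 − rank ∂_2 = (9 − 6) − 0 = 3, and there is no ∂_2, so H_1 ≅ Z^3.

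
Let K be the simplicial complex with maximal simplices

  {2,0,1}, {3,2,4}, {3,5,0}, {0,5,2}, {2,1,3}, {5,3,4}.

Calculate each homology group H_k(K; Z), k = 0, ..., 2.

H_0 = Z,  H_1 = Z,  H_2 = 0.

We work with the vertex ordering 0 < 1 < 2 < 3 < 4 < 5. The simplices of K, each written with vertices in increasing order, are:

  0-simplices (6): [0], [1], [2], [3], [4], [5]
  1-simplices (12): [0,1], [0,2], [0,3], [0,5], [1,2], [1,3], [2,3], [2,4], [2,5], [3,4], [3,5], [4,5]
  2-simplices (6): [0,1,2], [0,2,5], [0,3,5], [1,2,3], [2,3,4], [3,4,5]

so the chain groups are C_0 ≅ Z^6, C_1 ≅ Z^12, C_2 ≅ Z^6.

∂_1: C_1 → C_0 sends each edge [p,q] (with p < q) to q − p.
This gives a 6×12 integer matrix of rank 5; reducing to Smith normal form yields diagonal entries (1,1,1,1,1).

The boundary map ∂_2: C_2 → C_1 sends each 2-simplex [p,q,r] to [q,r] − [p,r] + [p,q]. For instance
  ∂[0,3,5] = [3,5] − [0,5] + [0,3],
  ∂[0,1,2] = [1,2] − [0,2] + [0,1].
The 12×6 boundary matrix has rank 6 and Smith normal form diag(1,1,1,1,1,1).

From H_k ≅ ker(∂_k) / im(∂_{k+1}) we obtain:

  H_0: rank C_0 − rank ∂_1 = 6 − 5 = 1, and the invariant factors of ∂_1 are all 1, so H_0 ≅ Z.
  H_1: rank ker ∂_1 − rank ∂_2 = (12 − 5) − 6 = 1, and the invariant factors of ∂_2 are all 1, so H_1 ≅ Z.
  H_2: rank ker ∂_2 − rank ∂_3 = (6 − 6) − 0 = 0, and there is no ∂_3, so H_2 ≅ 0.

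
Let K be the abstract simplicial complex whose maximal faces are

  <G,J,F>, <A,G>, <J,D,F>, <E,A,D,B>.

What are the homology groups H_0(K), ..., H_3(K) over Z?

H_0 = Z,  H_1 = Z,  H_2 = 0,  H_3 = 0.

Order the vertices as A < B < D < E < F < G < J. Listing each simplex with vertices in this order, K has dimension 3 with simplices:

  0-simplices (7): A, B, D, E, F, G, J
  1-simplices (12): AB, AD, AE, AG, BD, BE, DE, DF, DJ, FG, FJ, GJ
  2-simplices (6): ABD, ABE, ADE, BDE, DFJ, FGJ
  3-simplices (1): ABDE

giving chain groups C_0 ≅ Z^7, C_1 ≅ Z^12, C_2 ≅ Z^6, C_3 ≅ Z^1.

Boundary ∂_1: C_1 → C_0 is given by ∂[p,q] = [q] − [p]. For instance
  ∂FJ = J − F.
This gives a 7×12 integer matrix of rank 6; reducing to Smith normal form yields diagonal entries (1,1,1,1,1,1).

The boundary map ∂_2: C_2 → C_1 maps a triangle to the signed sum of its edges. For instance
  ∂DFJ = FJ − DJ + DF,
  ∂ABD = BD − AD + AB.
As a 12×6 matrix over Z this has rank 5, with invariant factors (1,1,1,1,1).

∂_3: C_3 → C_2 sends each 3-simplex σ to the alternating sum Σ_i (−1)^i (σ with its i-th vertex removed). For instance
  ∂ABDE = BDE − ADE + ABE − ABD.
The 6×1 boundary matrix has rank 1 and Smith normal form diag(1).

Now H_k = ker ∂_k / im ∂_{k+1}, so:

  H_0: rank C_0 − rank ∂_1 = 7 − 6 = 1, and the invariant factors of ∂_1 are all 1, so H_0 = Z.
  H_1: rank ker ∂_1 − rank ∂_2 = (12 − 6) − 5 = 1, and the invariant factors of ∂_2 are all 1, so H_1 = Z.
  H_2: rank ker ∂_2 − rank ∂_3 = (6 − 5) − 1 = 0, and the invariant factors of ∂_3 are all 1, so H_2 = 0.
  H_3: rank ker ∂_3 − rank ∂_4 = (1 − 1) − 0 = 0, and there is no ∂_4, so H_3 = 0.

As a check, the Euler characteristic is 7 − 12 + 6 − 1 = 0, which agrees with 1 − 1 + 0 − 0 = 0.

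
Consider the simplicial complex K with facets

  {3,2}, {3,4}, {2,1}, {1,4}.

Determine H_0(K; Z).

H_0 ≅ Z.

Take the total order 1 < 2 < 3 < 4 on the vertex set. Then K (dimension 1) consists of the simplices:

  0-simplices (4): [1], [2], [3], [4]
  1-simplices (4): [1,2], [1,4], [2,3], [3,4]

giving chain groups C_0 ≅ Z^4, C_1 ≅ Z^4.

Boundary ∂_1: C_1 → C_0 is given by ∂[p,q] = [q] − [p]. For instance
  ∂[1,4] = [4] − [1].
The 4×4 boundary matrix has rank 3 and Smith normal form diag(1,1,1).

From H_k ≅ ker(∂_k) / im(∂_{k+1}) we obtain:

  H_0: rank C_0 − rank ∂_1 = 4 − 3 = 1, and the invariant factors of ∂_1 are all 1, so H_0 = Z.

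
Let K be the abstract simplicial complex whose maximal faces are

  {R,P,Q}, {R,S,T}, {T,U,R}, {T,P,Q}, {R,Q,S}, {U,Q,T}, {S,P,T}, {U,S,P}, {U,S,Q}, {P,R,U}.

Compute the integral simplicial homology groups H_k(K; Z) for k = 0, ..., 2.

H_0 = Z,  H_1 = Z/2,  H_2 = 0.

Take the total order P < Q < R < S < T < U on the vertex set. Then K (dimension 2) consists of the simplices:

  0-simplices (6): P, Q, R, S, T, U
  1-simplices (15): PQ, PR, PS, PT, PU, QR, QS, QT, QU, RS, RT, RU, ST, SU, TU
  2-simplices (10): PQR, PQT, PRU, PST, PSU, QRS, QSU, QTU, RST, RTU

so the chain groups are C_0 ≅ Z^6, C_1 ≅ Z^15, C_2 ≅ Z^10.

∂_1: C_1 → C_0 maps an edge to its endpoints' difference, ∂[p,q] = q − p. For instance
  ∂QS = S − Q.
The resulting 6×15 matrix has rank 5, and its Smith normal form has invariant factors (1,1,1,1,1).

∂_2: C_2 → C_1 sends each 2-simplex [p,q,r] to [q,r] − [p,r] + [p,q]. For instance
  ∂PST = ST − PT + PS,
  ∂PQR = QR − PR + PQ.
The 15×10 boundary matrix has rank 10 and Smith normal form diag(1,1,1,1,1,1,1,1,1,2).

Now H_k = ker ∂_k / im ∂_{k+1}, so:

  H_0: rank C_0 − rank ∂_1 = 6 − 5 = 1, and the invariant factors of ∂_1 are all 1, so H_0 = Z.
  H_1: rank ker ∂_1 − rank ∂_2 = (15 − 5) − 10 = 0, and ∂_2 has invariant factor 2 > 1, so H_1 = Z/2.
  H_2: rank ker ∂_2 − rank ∂_3 = (10 − 10) − 0 = 0, and there is no ∂_3, so H_2 = 0.

(K is a triangulation of the real projective plane RP^2.)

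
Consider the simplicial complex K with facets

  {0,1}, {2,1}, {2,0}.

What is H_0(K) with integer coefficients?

H_0 = Z.

Fix the vertex order 0 < 1 < 2 and write every simplex with vertices in increasing order. Then dim K = 1 and the simplices of K are:

  0-simplices (3): [0], [1], [2]
  1-simplices (3): [0,1], [0,2], [1,2]

Hence C_0 ≅ Z^3, C_1 ≅ Z^3.

Boundary ∂_1: C_1 → C_0 is given by ∂[p,q] = [q] − [p].
This gives a 3×3 integer matrix of rank 2; reducing to Smith normal form yields diagonal entries (1,1).

Reading off H_k = ker ∂_k / im ∂_{k+1}:

  H_0: rank C_0 − rank ∂_1 = 3 − 2 = 1, and the invariant factors of ∂_1 are all 1, so H_0 ≅ Z.

(K is a triangulation of the circle S^1.)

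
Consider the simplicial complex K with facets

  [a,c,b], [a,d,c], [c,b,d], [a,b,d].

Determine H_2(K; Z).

H_2 = Z.

Fix the vertex order a < b < c < d and write every simplex with vertices in increasing order. Then dim K = 2 and the simplices of K are:

  0-simplices (4): a, b, c, d
  1-simplices (6): ab, ac, ad, bc, bd, cd
  2-simplices (4): abc, abd, acd, bcd

so the chain groups are C_0 ≅ Z^4, C_1 ≅ Z^6, C_2 ≅ Z^4.

Boundary ∂_1: C_1 → C_0 maps an edge to its endpoints' difference, ∂[p,q] = q − p.
This gives a 4×6 integer matrix of rank 3; reducing to Smith normal form yields diagonal entries (1,1,1).

The boundary map ∂_2: C_2 → C_1 maps a triangle to the signed sum of its edges. For instance
  ∂abc = bc − ac + ab,
  ∂abd = bd − ad + ab.
This gives a 6×4 integer matrix of rank 3; reducing to Smith normal form yields diagonal entries (1,1,1).

From H_k ≅ ker(∂_k) / im(∂_{k+1}) we obtain:

  H_2: rank ker ∂_2 − rank ∂_3 = (4 − 3) − 0 = 1, and there is no ∂_3, so H_2 = Z.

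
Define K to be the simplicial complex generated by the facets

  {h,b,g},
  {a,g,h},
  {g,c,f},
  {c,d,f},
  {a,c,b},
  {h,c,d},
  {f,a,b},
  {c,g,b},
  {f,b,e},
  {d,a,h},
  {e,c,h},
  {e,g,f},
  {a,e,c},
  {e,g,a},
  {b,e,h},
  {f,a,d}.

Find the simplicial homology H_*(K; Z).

We work with the vertex ordering a < b < c < d < e < f < g < h. The simplices of K, each written with vertices in increasing order, are:

  0-simplices (8): a, b, c, d, e, f, g, h
  1-simplices (24): ab, ac, ad, ae, af, ag, ah, bc, be, bf, bg, bh, cd, ce, cf, cg, ch, df, dh, ef, eg, eh, fg, gh
  2-simplices (16): abc, abf, ace, adf, adh, aeg, agh, bcg, bef, beh, bgh, cdf, cdh, ceh, cfg, efg

giving chain groups C_0 ≅ Z^8, C_1 ≅ Z^24, C_2 ≅ Z^16.

∂_1: C_1 → C_0 is given by ∂[p,q] = [q] − [p].
As a 8×24 matrix over Z this has rank 7, with invariant factors (1,1,1,1,1,1,1).

∂_2: C_2 → C_1 acts by ∂[p,q,r] = [q,r] − [p,r] + [p,q]. For instance
  ∂beh = eh − bh + be,
  ∂bcg = cg − bg + bc.
The 24×16 boundary matrix has rank 15 and Smith normal form diag(1,1,1,1,1,1,1,1,1,1,1,1,1,1,1).

Now H_k = ker ∂_k / im ∂_{k+1}, so:

  H_0: rank C_0 − rank ∂_1 = 8 − 7 = 1, and the invariant factors of ∂_1 are all 1, so H_0 = Z.
  H_1: rank ker ∂_1 − rank ∂_2 = (24 − 7) − 15 = 2, and the invariant factors of ∂_2 are all 1, so H_1 = Z^2.
  H_2: rank ker ∂_2 − rank ∂_3 = (16 − 15) − 0 = 1, and there is no ∂_3, so H_2 = Z.

As a check, the Euler characteristic is 8 − 24 + 16 = 0, which agrees with 1 − 2 + 1 = 0.
(K is a triangulation of the torus T^2.)

H_0 ≅ Z,  H_1 ≅ Z^2,  H_2 ≅ Z.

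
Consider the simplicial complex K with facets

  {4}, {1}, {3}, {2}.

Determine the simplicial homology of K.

Fix the vertex order 1 < 2 < 3 < 4 and write every simplex with vertices in increasing order. Then dim K = 0 and the simplices of K are:

  0-simplices (4): [1], [2], [3], [4]

Hence C_0 ≅ Z^4.

Now H_k = ker ∂_k / im ∂_{k+1}, so:

  H_0: rank C_0 − rank ∂_1 = 4 − 0 = 4, and there is no ∂_1, so H_0 ≅ Z^4.

H_0 ≅ Z^4.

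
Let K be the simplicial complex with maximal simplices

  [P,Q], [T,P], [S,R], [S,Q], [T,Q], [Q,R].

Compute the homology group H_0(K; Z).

K has 5 vertices, 6 edges.
rank ∂_0 = 0, rank ∂_1 = 4 ⇒ b_0 = 5 − 0 − 4 = 1; all invariant factors of ∂_1 are 1 so no torsion. So H_0 = Z.

H_0 = Z.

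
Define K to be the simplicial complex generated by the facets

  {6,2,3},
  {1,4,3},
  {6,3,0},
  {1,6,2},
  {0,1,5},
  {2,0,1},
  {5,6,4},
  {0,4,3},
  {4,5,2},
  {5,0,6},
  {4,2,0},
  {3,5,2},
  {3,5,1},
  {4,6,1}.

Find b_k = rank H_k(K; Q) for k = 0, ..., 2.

b_0 = 1, b_1 = 2, b_2 = 1.

K has 7 vertices, 21 edges, 14 triangles.
rank ∂_0 = 0, rank ∂_1 = 6 ⇒ b_0 = 7 − 0 − 6 = 1; all invariant factors of ∂_1 are 1 so no torsion. So H_0 = Z.
rank ∂_1 = 6, rank ∂_2 = 13 ⇒ b_1 = 21 − 6 − 13 = 2; all invariant factors of ∂_2 are 1 so no torsion. So H_1 = Z^2.
rank ∂_2 = 13, rank ∂_3 = 0 ⇒ b_2 = 14 − 13 − 0 = 1. So H_2 = Z.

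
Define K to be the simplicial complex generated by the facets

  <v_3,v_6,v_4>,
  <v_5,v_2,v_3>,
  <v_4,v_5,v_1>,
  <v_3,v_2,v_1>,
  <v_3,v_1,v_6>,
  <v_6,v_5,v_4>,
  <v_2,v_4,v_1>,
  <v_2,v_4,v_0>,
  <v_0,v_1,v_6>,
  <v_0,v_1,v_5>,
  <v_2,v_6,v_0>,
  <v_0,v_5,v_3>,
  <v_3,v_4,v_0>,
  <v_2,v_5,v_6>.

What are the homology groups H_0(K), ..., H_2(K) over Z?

H_0 = Z,  H_1 = Z^2,  H_2 = Z.

We work with the vertex ordering v_0 < v_1 < v_2 < v_3 < v_4 < v_5 < v_6. The simplices of K, each written with vertices in increasing order, are:

  0-simplices (7): [v_0], [v_1], [v_2], [v_3], [v_4], [v_5], [v_6]
  1-simplices (21): (21 of them)
  2-simplices (14): (14 of them)

so the chain groups are C_0 ≅ Z^7, C_1 ≅ Z^21, C_2 ≅ Z^14.

Boundary ∂_1: C_1 → C_0 sends each edge [p,q] (with p < q) to q − p. For instance
  ∂[v_3,v_5] = [v_5] − [v_3].
The resulting 7×21 matrix has rank 6, and its Smith normal form has invariant factors (1,1,1,1,1,1).

∂_2: C_2 → C_1 sends each 2-simplex [p,q,r] to [q,r] − [p,r] + [p,q]. For instance
  ∂[v_2,v_3,v_5] = [v_3,v_5] − [v_2,v_5] + [v_2,v_3],
  ∂[v_1,v_2,v_4] = [v_2,v_4] − [v_1,v_4] + [v_1,v_2].
The resulting 21×14 matrix has rank 13, and its Smith normal form has invariant factors (1,1,1,1,1,1,1,1,1,1,1,1,1).

From H_k ≅ ker(∂_k) / im(∂_{k+1}) we obtain:

  H_0: rank C_0 − rank ∂_1 = 7 − 6 = 1, and the invariant factors of ∂_1 are all 1, so H_0 = Z.
  H_1: rank ker ∂_1 − rank ∂_2 = (21 − 6) − 13 = 2, and the invariant factors of ∂_2 are all 1, so H_1 = Z^2.
  H_2: rank ker ∂_2 − rank ∂_3 = (14 − 13) − 0 = 1, and there is no ∂_3, so H_2 = Z.

(K is a triangulation of the torus T^2.)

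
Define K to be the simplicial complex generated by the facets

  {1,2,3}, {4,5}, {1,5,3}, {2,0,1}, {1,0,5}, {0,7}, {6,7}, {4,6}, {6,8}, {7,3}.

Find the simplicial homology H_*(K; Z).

H_0 = Z,  H_1 = Z^2,  H_2 = 0.

We work with the vertex ordering 0 < 1 < 2 < 3 < 4 < 5 < 6 < 7 < 8. The simplices of K, each written with vertices in increasing order, are:

  0-simplices (9): [0], [1], [2], [3], [4], [5], [6], [7], [8]
  1-simplices (14): [0,1], [0,2], [0,5], [0,7], [1,2], [1,3], [1,5], [2,3], [3,5], [3,7], [4,5], [4,6], [6,7], [6,8]
  2-simplices (4): [0,1,2], [0,1,5], [1,2,3], [1,3,5]

Hence C_0 ≅ Z^9, C_1 ≅ Z^14, C_2 ≅ Z^4.

Boundary ∂_1: C_1 → C_0 sends each edge [p,q] (with p < q) to q − p. For instance
  ∂[2,3] = [3] − [2].
The 9×14 boundary matrix has rank 8 and Smith normal form diag(1,1,1,1,1,1,1,1).

∂_2: C_2 → C_1 sends each 2-simplex [p,q,r] to [q,r] − [p,r] + [p,q]. For instance
  ∂[1,2,3] = [2,3] − [1,3] + [1,2],
  ∂[1,3,5] = [3,5] − [1,5] + [1,3].
This gives a 14×4 integer matrix of rank 4; reducing to Smith normal form yields diagonal entries (1,1,1,1).

From H_k ≅ ker(∂_k) / im(∂_{k+1}) we obtain:

  H_0: rank C_0 − rank ∂_1 = 9 − 8 = 1, and the invariant factors of ∂_1 are all 1, so H_0 = Z.
  H_1: rank ker ∂_1 − rank ∂_2 = (14 − 8) − 4 = 2, and the invariant factors of ∂_2 are all 1, so H_1 = Z^2.
  H_2: rank ker ∂_2 − rank ∂_3 = (4 − 4) − 0 = 0, and there is no ∂_3, so H_2 = 0.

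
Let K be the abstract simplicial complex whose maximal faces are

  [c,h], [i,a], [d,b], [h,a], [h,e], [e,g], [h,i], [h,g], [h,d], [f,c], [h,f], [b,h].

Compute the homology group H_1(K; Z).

We work with the vertex ordering a < b < c < d < e < f < g < h < i. The simplices of K, each written with vertices in increasing order, are:

  0-simplices (9): a, b, c, d, e, f, g, h, i
  1-simplices (12): ah, ai, bd, bh, cf, ch, dh, eg, eh, fh, gh, hi

Hence C_0 ≅ Z^9, C_1 ≅ Z^12.

The boundary map ∂_1: C_1 → C_0 sends each edge [p,q] (with p < q) to q − p.
The 9×12 boundary matrix has rank 8 and Smith normal form diag(1,1,1,1,1,1,1,1).

Computing H_k = (kernel of ∂_k) / (image of ∂_{k+1}):

  H_1: rank ker ∂_1 − rank ∂_2 = (12 − 8) − 0 = 4, and there is no ∂_2, so H_1 = Z^4.

H_1 = Z^4.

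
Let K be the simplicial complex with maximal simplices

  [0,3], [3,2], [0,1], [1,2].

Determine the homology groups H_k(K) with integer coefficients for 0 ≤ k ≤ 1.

K has 4 vertices, 4 edges.
rank ∂_0 = 0, rank ∂_1 = 3 ⇒ b_0 = 4 − 0 − 3 = 1; all invariant factors of ∂_1 are 1 so no torsion. So H_0 ≅ Z.
rank ∂_1 = 3, rank ∂_2 = 0 ⇒ b_1 = 4 − 3 − 0 = 1. So H_1 ≅ Z.

H_0 = Z,  H_1 = Z.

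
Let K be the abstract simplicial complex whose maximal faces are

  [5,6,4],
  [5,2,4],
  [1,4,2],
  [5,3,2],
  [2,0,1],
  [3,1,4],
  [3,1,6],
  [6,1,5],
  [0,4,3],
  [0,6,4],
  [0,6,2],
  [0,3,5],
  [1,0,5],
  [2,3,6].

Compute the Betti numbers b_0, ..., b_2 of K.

b_0 = 1, b_1 = 2, b_2 = 1.

K has 7 vertices, 21 edges, 14 triangles.
rank ∂_0 = 0, rank ∂_1 = 6 ⇒ b_0 = 7 − 0 − 6 = 1; all invariant factors of ∂_1 are 1 so no torsion. So H_0 ≅ Z.
rank ∂_1 = 6, rank ∂_2 = 13 ⇒ b_1 = 21 − 6 − 13 = 2; all invariant factors of ∂_2 are 1 so no torsion. So H_1 ≅ Z^2.
rank ∂_2 = 13, rank ∂_3 = 0 ⇒ b_2 = 14 − 13 − 0 = 1. So H_2 ≅ Z.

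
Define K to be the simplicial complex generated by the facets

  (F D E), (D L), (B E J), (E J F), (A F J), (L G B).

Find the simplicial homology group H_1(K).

H_1 = Z.

Fix the vertex order A < B < D < E < F < G < J < L and write every simplex with vertices in increasing order. Then dim K = 2 and the simplices of K are:

  0-simplices (8): A, B, D, E, F, G, J, L
  1-simplices (13): AF, AJ, BE, BG, BJ, BL, DE, DF, DL, EF, EJ, FJ, GL
  2-simplices (5): AFJ, BEJ, BGL, DEF, EFJ

Hence C_0 ≅ Z^8, C_1 ≅ Z^13, C_2 ≅ Z^5.

The boundary map ∂_1: C_1 → C_0 sends each edge [p,q] (with p < q) to q − p.
The resulting 8×13 matrix has rank 7, and its Smith normal form has invariant factors (1,1,1,1,1,1,1).

∂_2: C_2 → C_1 acts by ∂[p,q,r] = [q,r] − [p,r] + [p,q]. For instance
  ∂EFJ = FJ − EJ + EF,
  ∂BEJ = EJ − BJ + BE.
This gives a 13×5 integer matrix of rank 5; reducing to Smith normal form yields diagonal entries (1,1,1,1,1).

From H_k ≅ ker(∂_k) / im(∂_{k+1}) we obtain:

  H_1: rank ker ∂_1 − rank ∂_2 = (13 − 7) − 5 = 1, and the invariant factors of ∂_2 are all 1, so H_1 = Z.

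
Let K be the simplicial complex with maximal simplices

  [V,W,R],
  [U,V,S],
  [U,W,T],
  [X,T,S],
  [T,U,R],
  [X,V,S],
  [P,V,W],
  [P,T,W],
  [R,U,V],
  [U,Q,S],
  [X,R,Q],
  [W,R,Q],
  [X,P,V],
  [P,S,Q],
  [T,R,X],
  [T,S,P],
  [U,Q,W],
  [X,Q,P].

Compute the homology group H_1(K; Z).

H_1 = Z ⊕ Z/2Z.

Fix the vertex order P < Q < R < S < T < U < V < W < X and write every simplex with vertices in increasing order. Then dim K = 2 and the simplices of K are:

  0-simplices (9): P, Q, R, S, T, U, V, W, X
  1-simplices (27): PQ, PS, PT, PV, PW, PX, QR, QS, QU, QW, QX, RT, RU, RV, RW, RX, ST, SU, SV, SX, TU, TW, TX, UV, UW, VW, VX
  2-simplices (18): PQS, PQX, PST, PTW, PVW, PVX, QRW, QRX, QSU, QUW, RTU, RTX, RUV, RVW, STX, SUV, SVX, TUW

so the chain groups are C_0 ≅ Z^9, C_1 ≅ Z^27, C_2 ≅ Z^18.

∂_1: C_1 → C_0 maps an edge to its endpoints' difference, ∂[p,q] = q − p.
The resulting 9×27 matrix has rank 8, and its Smith normal form has invariant factors (1,1,1,1,1,1,1,1).

Boundary ∂_2: C_2 → C_1 acts by ∂[p,q,r] = [q,r] − [p,r] + [p,q]. For instance
  ∂RTU = TU − RU + RT,
  ∂QUW = UW − QW + QU.
The resulting 27×18 matrix has rank 18, and its Smith normal form has invariant factors (1,1,1,1,1,1,1,1,1,1,1,1,1,1,1,1,1,2).

Computing H_k = (kernel of ∂_k) / (image of ∂_{k+1}):

  H_1: rank ker ∂_1 − rank ∂_2 = (27 − 8) − 18 = 1, and ∂_2 has invariant factor 2 > 1, so H_1 ≅ Z ⊕ Z/2Z.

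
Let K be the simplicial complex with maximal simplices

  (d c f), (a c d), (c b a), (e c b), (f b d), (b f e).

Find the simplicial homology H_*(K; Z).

H_0 = Z,  H_1 = Z,  H_2 = 0.

Fix the vertex order a < b < c < d < e < f and write every simplex with vertices in increasing order. Then dim K = 2 and the simplices of K are:

  0-simplices (6): a, b, c, d, e, f
  1-simplices (12): ab, ac, ad, bc, bd, be, bf, cd, ce, cf, df, ef
  2-simplices (6): abc, acd, bce, bdf, bef, cdf

Hence C_0 ≅ Z^6, C_1 ≅ Z^12, C_2 ≅ Z^6.

Boundary ∂_1: C_1 → C_0 maps an edge to its endpoints' difference, ∂[p,q] = q − p. For instance
  ∂be = e − b.
The 6×12 boundary matrix has rank 5 and Smith normal form diag(1,1,1,1,1).

The boundary map ∂_2: C_2 → C_1 acts by ∂[p,q,r] = [q,r] − [p,r] + [p,q]. For instance
  ∂bce = ce − be + bc,
  ∂bef = ef − bf + be.
The 12×6 boundary matrix has rank 6 and Smith normal form diag(1,1,1,1,1,1).

Computing H_k = (kernel of ∂_k) / (image of ∂_{k+1}):

  H_0: rank C_0 − rank ∂_1 = 6 − 5 = 1, and the invariant factors of ∂_1 are all 1, so H_0 = Z.
  H_1: rank ker ∂_1 − rank ∂_2 = (12 − 5) − 6 = 1, and the invariant factors of ∂_2 are all 1, so H_1 = Z.
  H_2: rank ker ∂_2 − rank ∂_3 = (6 − 6) − 0 = 0, and there is no ∂_3, so H_2 = 0.

As a check, the Euler characteristic is 6 − 12 + 6 = 0, which agrees with 1 − 1 + 0 = 0.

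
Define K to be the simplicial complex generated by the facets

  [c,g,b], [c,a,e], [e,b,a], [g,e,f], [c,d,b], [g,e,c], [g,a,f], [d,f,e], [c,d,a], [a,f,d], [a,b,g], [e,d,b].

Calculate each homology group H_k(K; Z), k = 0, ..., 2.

Take the total order a < b < c < d < e < f < g on the vertex set. Then K (dimension 2) consists of the simplices:

  0-simplices (7): a, b, c, d, e, f, g
  1-simplices (18): ab, ac, ad, ae, af, ag, bc, bd, be, bg, cd, ce, cg, de, df, ef, eg, fg
  2-simplices (12): abe, abg, acd, ace, adf, afg, bcd, bcg, bde, ceg, def, efg

Hence C_0 ≅ Z^7, C_1 ≅ Z^18, C_2 ≅ Z^12.

∂_1: C_1 → C_0 maps an edge to its endpoints' difference, ∂[p,q] = q − p.
The 7×18 boundary matrix has rank 6 and Smith normal form diag(1,1,1,1,1,1).

The boundary map ∂_2: C_2 → C_1 sends each 2-simplex [p,q,r] to [q,r] − [p,r] + [p,q]. For instance
  ∂bcg = cg − bg + bc,
  ∂afg = fg − ag + af.
As a 18×12 matrix over Z this has rank 12, with invariant factors (1,1,1,1,1,1,1,1,1,1,1,2).

Computing H_k = (kernel of ∂_k) / (image of ∂_{k+1}):

  H_0: rank C_0 − rank ∂_1 = 7 − 6 = 1, and the invariant factors of ∂_1 are all 1, so H_0 ≅ Z.
  H_1: rank ker ∂_1 − rank ∂_2 = (18 − 6) − 12 = 0, and ∂_2 has invariant factor 2 > 1, so H_1 ≅ Z/2Z.
  H_2: rank ker ∂_2 − rank ∂_3 = (12 − 12) − 0 = 0, and there is no ∂_3, so H_2 ≅ 0.

H_0 ≅ Z,  H_1 ≅ Z/2Z,  H_2 = 0.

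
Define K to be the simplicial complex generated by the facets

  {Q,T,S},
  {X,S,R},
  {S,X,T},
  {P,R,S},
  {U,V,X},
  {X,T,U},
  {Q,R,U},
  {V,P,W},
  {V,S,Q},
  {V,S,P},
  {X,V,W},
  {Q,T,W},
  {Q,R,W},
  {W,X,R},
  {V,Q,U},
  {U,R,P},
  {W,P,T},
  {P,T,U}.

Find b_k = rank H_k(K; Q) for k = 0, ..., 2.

b_0 = 1, b_1 = 2, b_2 = 1.

Take the total order P < Q < R < S < T < U < V < W < X on the vertex set. Then K (dimension 2) consists of the simplices:

  0-simplices (9): P, Q, R, S, T, U, V, W, X
  1-simplices (27): PR, PS, PT, PU, PV, PW, QR, QS, QT, QU, QV, QW, RS, RU, RW, RX, ST, SV, SX, TU, TW, TX, UV, UX, VW, VX, WX
  2-simplices (18): PRS, PRU, PSV, PTU, PTW, PVW, QRU, QRW, QST, QSV, QTW, QUV, RSX, RWX, STX, TUX, UVX, VWX

so the chain groups are C_0 ≅ Z^9, C_1 ≅ Z^27, C_2 ≅ Z^18.

The boundary map ∂_1: C_1 → C_0 maps an edge to its endpoints' difference, ∂[p,q] = q − p. For instance
  ∂RW = W − R.
As a 9×27 matrix over Z this has rank 8, with invariant factors (1,1,1,1,1,1,1,1).

Boundary ∂_2: C_2 → C_1 acts by ∂[p,q,r] = [q,r] − [p,r] + [p,q]. For instance
  ∂PRS = RS − PS + PR,
  ∂RWX = WX − RX + RW.
This gives a 27×18 integer matrix of rank 17; reducing to Smith normal form yields diagonal entries (1,1,1,1,1,1,1,1,1,1,1,1,1,1,1,1,1).

From H_k ≅ ker(∂_k) / im(∂_{k+1}) we obtain:

  H_0: rank C_0 − rank ∂_1 = 9 − 8 = 1, and the invariant factors of ∂_1 are all 1, so H_0 ≅ Z.
  H_1: rank ker ∂_1 − rank ∂_2 = (27 − 8) − 17 = 2, and the invariant factors of ∂_2 are all 1, so H_1 ≅ Z^2.
  H_2: rank ker ∂_2 − rank ∂_3 = (18 − 17) − 0 = 1, and there is no ∂_3, so H_2 ≅ Z.

(K is a triangulation of the torus T^2.)

Hence the Betti numbers are b_0 = 1, b_1 = 2, b_2 = 1.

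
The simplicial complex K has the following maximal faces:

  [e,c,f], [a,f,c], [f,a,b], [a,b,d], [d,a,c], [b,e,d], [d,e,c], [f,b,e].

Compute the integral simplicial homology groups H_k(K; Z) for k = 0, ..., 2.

H_0 ≅ Z,  H_1 = 0,  H_2 ≅ Z.

Take the total order a < b < c < d < e < f on the vertex set. Then K (dimension 2) consists of the simplices:

  0-simplices (6): a, b, c, d, e, f
  1-simplices (12): ab, ac, ad, af, bd, be, bf, cd, ce, cf, de, ef
  2-simplices (8): abd, abf, acd, acf, bde, bef, cde, cef

Hence C_0 ≅ Z^6, C_1 ≅ Z^12, C_2 ≅ Z^8.

The boundary map ∂_1: C_1 → C_0 sends each edge [p,q] (with p < q) to q − p.
This gives a 6×12 integer matrix of rank 5; reducing to Smith normal form yields diagonal entries (1,1,1,1,1).

∂_2: C_2 → C_1 acts by ∂[p,q,r] = [q,r] − [p,r] + [p,q]. For instance
  ∂bef = ef − bf + be,
  ∂abd = bd − ad + ab.
This gives a 12×8 integer matrix of rank 7; reducing to Smith normal form yields diagonal entries (1,1,1,1,1,1,1).

From H_k ≅ ker(∂_k) / im(∂_{k+1}) we obtain:

  H_0: rank C_0 − rank ∂_1 = 6 − 5 = 1, and the invariant factors of ∂_1 are all 1, so H_0 ≅ Z.
  H_1: rank ker ∂_1 − rank ∂_2 = (12 − 5) − 7 = 0, and the invariant factors of ∂_2 are all 1, so H_1 ≅ 0.
  H_2: rank ker ∂_2 − rank ∂_3 = (8 − 7) − 0 = 1, and there is no ∂_3, so H_2 ≅ Z.

(K is a triangulation of the 2-sphere S^2.)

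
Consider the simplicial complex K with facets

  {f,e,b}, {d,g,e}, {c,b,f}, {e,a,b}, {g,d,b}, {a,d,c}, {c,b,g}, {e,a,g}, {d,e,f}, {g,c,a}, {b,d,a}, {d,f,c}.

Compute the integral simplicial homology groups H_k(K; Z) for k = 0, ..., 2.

H_0 ≅ Z,  H_1 ≅ Z/2,  H_2 = 0.

Order the vertices as a < b < c < d < e < f < g. Listing each simplex with vertices in this order, K has dimension 2 with simplices:

  0-simplices (7): a, b, c, d, e, f, g
  1-simplices (18): ab, ac, ad, ae, ag, bc, bd, be, bf, bg, cd, cf, cg, de, df, dg, ef, eg
  2-simplices (12): abd, abe, acd, acg, aeg, bcf, bcg, bdg, bef, cdf, def, deg

so the chain groups are C_0 ≅ Z^7, C_1 ≅ Z^18, C_2 ≅ Z^12.

∂_1: C_1 → C_0 maps an edge to its endpoints' difference, ∂[p,q] = q − p. For instance
  ∂dg = g − d.
As a 7×18 matrix over Z this has rank 6, with invariant factors (1,1,1,1,1,1).

The boundary map ∂_2: C_2 → C_1 acts by ∂[p,q,r] = [q,r] − [p,r] + [p,q]. For instance
  ∂acd = cd − ad + ac,
  ∂deg = eg − dg + de.
As a 18×12 matrix over Z this has rank 12, with invariant factors (1,1,1,1,1,1,1,1,1,1,1,2).

Now H_k = ker ∂_k / im ∂_{k+1}, so:

  H_0: rank C_0 − rank ∂_1 = 7 − 6 = 1, and the invariant factors of ∂_1 are all 1, so H_0 ≅ Z.
  H_1: rank ker ∂_1 − rank ∂_2 = (18 − 6) − 12 = 0, and ∂_2 has invariant factor 2 > 1, so H_1 ≅ Z/2.
  H_2: rank ker ∂_2 − rank ∂_3 = (12 − 12) − 0 = 0, and there is no ∂_3, so H_2 ≅ 0.

As a check, the Euler characteristic is 7 − 18 + 12 = 1, which agrees with 1 − 0 + 0 = 1.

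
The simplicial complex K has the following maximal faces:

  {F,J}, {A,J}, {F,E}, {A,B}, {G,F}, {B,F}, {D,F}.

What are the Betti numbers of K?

We work with the vertex ordering A < B < D < E < F < G < J. The simplices of K, each written with vertices in increasing order, are:

  0-simplices (7): A, B, D, E, F, G, J
  1-simplices (7): AB, AJ, BF, DF, EF, FG, FJ

Hence C_0 ≅ Z^7, C_1 ≅ Z^7.

The boundary map ∂_1: C_1 → C_0 is given by ∂[p,q] = [q] − [p]. For instance
  ∂AB = B − A.
The 7×7 boundary matrix has rank 6 and Smith normal form diag(1,1,1,1,1,1).

Computing H_k = (kernel of ∂_k) / (image of ∂_{k+1}):

  H_0: rank C_0 − rank ∂_1 = 7 − 6 = 1, and the invariant factors of ∂_1 are all 1, so H_0 ≅ Z.
  H_1: rank ker ∂_1 − rank ∂_2 = (7 − 6) − 0 = 1, and there is no ∂_2, so H_1 ≅ Z.

As a check, the Euler characteristic is 7 − 7 = 0, which agrees with 1 − 1 = 0.

Hence the Betti numbers are b_0 = 1, b_1 = 1.

b_0 = 1, b_1 = 1.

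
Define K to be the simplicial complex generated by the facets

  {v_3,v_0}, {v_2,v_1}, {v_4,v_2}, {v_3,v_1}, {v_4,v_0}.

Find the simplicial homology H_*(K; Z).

H_0 ≅ Z,  H_1 ≅ Z.

Take the total order v_0 < v_1 < v_2 < v_3 < v_4 on the vertex set. Then K (dimension 1) consists of the simplices:

  0-simplices (5): [v_0], [v_1], [v_2], [v_3], [v_4]
  1-simplices (5): [v_0,v_3], [v_0,v_4], [v_1,v_2], [v_1,v_3], [v_2,v_4]

Hence C_0 ≅ Z^5, C_1 ≅ Z^5.

∂_1: C_1 → C_0 sends each edge [p,q] (with p < q) to q − p.
As a 5×5 matrix over Z this has rank 4, with invariant factors (1,1,1,1).

Computing H_k = (kernel of ∂_k) / (image of ∂_{k+1}):

  H_0: rank C_0 − rank ∂_1 = 5 − 4 = 1, and the invariant factors of ∂_1 are all 1, so H_0 ≅ Z.
  H_1: rank ker ∂_1 − rank ∂_2 = (5 − 4) − 0 = 1, and there is no ∂_2, so H_1 ≅ Z.

(K is a triangulation of the circle S^1.)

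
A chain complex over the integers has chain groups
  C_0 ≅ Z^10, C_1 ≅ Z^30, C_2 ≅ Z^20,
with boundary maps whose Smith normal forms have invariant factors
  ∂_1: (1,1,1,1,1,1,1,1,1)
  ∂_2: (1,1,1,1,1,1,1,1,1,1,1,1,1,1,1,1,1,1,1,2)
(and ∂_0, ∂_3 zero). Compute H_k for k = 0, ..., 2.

H_0: b_0 = 10 − 0 − 9 = 1; torsion from ∂_1 factors > 1: none. So H_0 = Z.
H_1: b_1 = 30 − 9 − 20 = 1; torsion from ∂_2 factors > 1: [2]. So H_1 = Z ⊕ Z_2.
H_2: b_2 = 20 − 20 − 0 = 0; torsion from ∂_3 factors > 1: none. So H_2 = 0.

H_0 = Z,  H_1 = Z ⊕ Z_2,  H_2 = 0.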